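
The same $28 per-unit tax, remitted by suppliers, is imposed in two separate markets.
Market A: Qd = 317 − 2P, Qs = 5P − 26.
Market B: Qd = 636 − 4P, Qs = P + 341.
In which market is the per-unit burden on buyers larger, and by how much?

Market A, by $14.4.

Market A: pre-tax P* = $49, Q* = 219; post-tax Q = 179; per-unit burden on buyers = $20.
Market B: pre-tax P* = $59, Q* = 400; post-tax Q = 377.6; per-unit burden on buyers = $5.6.
Difference: $20 vs $5.6 → market A is larger by $14.4.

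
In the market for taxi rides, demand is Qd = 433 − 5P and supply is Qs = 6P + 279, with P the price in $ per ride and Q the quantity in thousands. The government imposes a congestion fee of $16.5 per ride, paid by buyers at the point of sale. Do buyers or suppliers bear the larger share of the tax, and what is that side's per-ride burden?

Before the tax: set 433 − 5P = 6P + 279 → P* = $14, Q* = 363.
With the tax collected from buyers, demand (in seller-price terms) shifts: Qd = 433 − 5(P + 16.5).
Solving gives Q = 318 with buyers paying $23 and suppliers receiving $6.5 (the $16.5 wedge).
Per-ride burden: buyers $9, suppliers $7.5.
Buyers take the larger share because demand is less price-elastic here (demand slope 5 vs supply slope 6).

Buyers bear the larger share: $9 per ride.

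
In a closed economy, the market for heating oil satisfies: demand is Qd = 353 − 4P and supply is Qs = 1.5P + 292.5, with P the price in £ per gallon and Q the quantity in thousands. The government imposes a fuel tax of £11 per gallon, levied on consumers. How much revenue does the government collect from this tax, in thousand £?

Tax revenue = £3267 thousand.

Without the tax, 353 − 4P = 1.5P + 292.5 gives 5.5P = 60.5, so P* = £11 and Q* = 309.
With the tax collected from consumers, demand (in seller-price terms) shifts: Qd = 353 − 4(P + 11).
New equilibrium: consumers pay £14, producers receive £3, Q = 297. (Wedge: Pb − Ps = 11.)
Revenue = t · Q = 11 · 297 = £3267.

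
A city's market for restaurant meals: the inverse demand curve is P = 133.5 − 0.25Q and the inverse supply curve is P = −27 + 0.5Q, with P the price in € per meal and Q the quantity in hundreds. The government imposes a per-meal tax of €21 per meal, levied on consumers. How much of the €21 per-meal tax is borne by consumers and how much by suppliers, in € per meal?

Consumers bear €7 per meal; suppliers bear €14 per meal.

Rewrite in direct form: Qd = 534 − 4P and Qs = 2P + 54.
Without the tax, 534 − 4P = 2P + 54 gives 6P = 480, so P* = €80 and Q* = 214.
With the tax collected from consumers, demand (in seller-price terms) shifts: Qd = 534 − 4(P + 21).
New equilibrium: consumers pay €87, suppliers receive €66, Q = 186. (Wedge: Pb − Ps = 21.)
Burden on consumers: €7; on suppliers: €14. (They sum to €21.)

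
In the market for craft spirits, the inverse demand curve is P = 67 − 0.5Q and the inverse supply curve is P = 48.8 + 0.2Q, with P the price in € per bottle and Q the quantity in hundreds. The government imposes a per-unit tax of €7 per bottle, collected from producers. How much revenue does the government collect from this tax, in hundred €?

Tax revenue = €112 hundred.

Rewrite in direct form: Qd = 134 − 2P and Qs = 5P − 244.
Before the tax: set 134 − 2P = 5P − 244 → P* = €54, Q* = 26.
With the tax collected from producers, supply shifts: Qs = 5(P − 7) − 244.
New equilibrium: buyers pay €59, producers receive €52, Q = 16. (Wedge: Pb − Ps = 7.)
Revenue = t · Q = 7 · 16 = €112.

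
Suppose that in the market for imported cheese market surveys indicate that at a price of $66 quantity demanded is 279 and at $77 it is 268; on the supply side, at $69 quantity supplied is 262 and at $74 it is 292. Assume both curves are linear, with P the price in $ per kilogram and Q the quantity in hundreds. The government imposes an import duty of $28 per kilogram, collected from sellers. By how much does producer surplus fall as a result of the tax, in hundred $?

Demand slope: (268 − 279)/(77 − 66) = -1, so Qd = 345 − P.
Supply slope: (292 − 262)/(74 − 69) = 6, so Qs = 6P − 152.
Without the tax, 345 − P = 6P − 152 gives 7P = 497, so P* = $71 and Q* = 274.
With the tax collected from sellers, supply shifts: Qs = 6(P − 28) − 152.
Solving gives Q = 250 with buyers paying $95 and sellers receiving $67 (the $28 wedge).
ΔPS is the trapezoid between Q = 250 and Q = 274 of height $4: ½ · (274 + 250) · 4 = $1048.

Producer surplus falls by $1048 hundred.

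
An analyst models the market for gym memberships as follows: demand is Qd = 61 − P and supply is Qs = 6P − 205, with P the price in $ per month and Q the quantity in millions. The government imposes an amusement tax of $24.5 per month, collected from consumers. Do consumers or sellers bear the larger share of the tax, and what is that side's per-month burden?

Before the tax: set 61 − P = 6P − 205 → P* = $38, Q* = 23.
With the tax collected from consumers, demand (in seller-price terms) shifts: Qd = 61 − (P + 24.5).
New equilibrium: consumers pay $59, sellers receive $34.5, Q = 2. (Wedge: Pb − Ps = 24.5.)
Per-month burden: consumers $21, sellers $3.5.
Consumers take the larger share because demand is less price-elastic here (demand slope 1 vs supply slope 6).

Consumers bear the larger share: $21 per month.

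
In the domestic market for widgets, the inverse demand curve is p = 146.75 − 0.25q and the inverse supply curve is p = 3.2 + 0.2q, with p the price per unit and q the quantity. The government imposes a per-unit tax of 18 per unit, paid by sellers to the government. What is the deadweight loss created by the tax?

Inverting to q(p) form: qd = 587 − 4p; qs = 5p − 16.
Before the tax: set 587 − 4p = 5p − 16 → p* = 67, q* = 319.
With the tax collected from sellers, supply shifts: qs = 5(p − 18) − 16.
Solving gives q = 279 with buyers paying 77 and sellers receiving 59 (the 18 wedge).
Quantity falls by |ΔQ| = |319 − 279| = 40.
DWL = ½ · t · |ΔQ| = ½ · 18 · 40 = 360.

Deadweight loss = 360.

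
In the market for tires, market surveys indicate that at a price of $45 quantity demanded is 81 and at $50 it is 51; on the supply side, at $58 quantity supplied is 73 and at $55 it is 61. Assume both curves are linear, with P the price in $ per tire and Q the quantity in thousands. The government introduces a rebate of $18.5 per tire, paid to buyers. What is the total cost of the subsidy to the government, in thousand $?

Government outlay = $1653.9 thousand.

Demand slope: (51 − 81)/(50 − 45) = -6, so Qd = 351 − 6P.
Supply slope: (61 − 73)/(55 − 58) = 4, so Qs = 4P − 159.
Without the subsidy, 351 − 6P = 4P − 159 gives 10P = 510, so P* = $51 and Q* = 45.
With a per-unit subsidy paid to buyers, each effectively pays P − 18.5, so demand becomes Qd = 351 − 6(P − 18.5).
Solving gives Q = 89.4 with buyers paying $43.6 and sellers receiving $62.1 (the $18.5 wedge).
Outlay = t · Q = 18.5 · 89.4 = $1653.9.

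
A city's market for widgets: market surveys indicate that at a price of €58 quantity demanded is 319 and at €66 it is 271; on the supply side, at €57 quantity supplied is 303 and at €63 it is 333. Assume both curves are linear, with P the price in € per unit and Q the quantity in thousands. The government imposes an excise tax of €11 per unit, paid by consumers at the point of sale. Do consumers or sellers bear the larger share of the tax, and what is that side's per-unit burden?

Sellers bear the larger share: €6 per unit.

Demand slope: (271 − 319)/(66 − 58) = -6, so Qd = 667 − 6P.
Supply slope: (333 − 303)/(63 − 57) = 5, so Qs = 5P + 18.
Before the tax: set 667 − 6P = 5P + 18 → P* = €59, Q* = 313.
With the tax collected from consumers, demand (in seller-price terms) shifts: Qd = 667 − 6(P + 11).
Solving gives Q = 283 with consumers paying €64 and sellers receiving €53 (the €11 wedge).
Per-unit burden: consumers €5, sellers €6.
Sellers take the larger share because supply is less price-elastic here (demand slope 6 vs supply slope 5).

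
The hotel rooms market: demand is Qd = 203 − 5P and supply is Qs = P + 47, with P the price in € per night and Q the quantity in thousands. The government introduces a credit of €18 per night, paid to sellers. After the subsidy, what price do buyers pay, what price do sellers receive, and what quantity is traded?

Before the subsidy: set 203 − 5P = P + 47 → P* = €26, Q* = 73.
With a per-unit subsidy paid to sellers, each receives P + 18 per unit sold, so supply becomes Qs = (P + 18) + 47.
Solving gives Q = 88 with buyers paying €23 and sellers receiving €41 (the €18 wedge).

Buyers pay €23; sellers receive €41; quantity = 88.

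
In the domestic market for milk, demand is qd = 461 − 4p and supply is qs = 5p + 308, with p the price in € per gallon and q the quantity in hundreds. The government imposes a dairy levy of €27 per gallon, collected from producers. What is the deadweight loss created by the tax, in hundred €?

Before the tax: set 461 − 4p = 5p + 308 → p* = €17, q* = 393.
With the tax collected from producers, supply shifts: qs = 5(p − 27) + 308.
New equilibrium: consumers pay €32, producers receive €5, q = 333. (Wedge: pb − ps = 27.)
Quantity falls by |ΔQ| = |393 − 333| = 60.
DWL = ½ · t · |ΔQ| = ½ · 27 · 60 = €810.

Deadweight loss = €810 hundred.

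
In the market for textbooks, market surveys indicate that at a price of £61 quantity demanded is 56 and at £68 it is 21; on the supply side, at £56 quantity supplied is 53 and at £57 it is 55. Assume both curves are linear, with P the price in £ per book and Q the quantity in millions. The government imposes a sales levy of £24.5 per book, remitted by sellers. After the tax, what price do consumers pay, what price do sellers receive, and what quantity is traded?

Demand slope: (21 − 56)/(68 − 61) = -5, so Qd = 361 − 5P.
Supply slope: (55 − 53)/(57 − 56) = 2, so Qs = 2P − 59.
Before the tax: set 361 − 5P = 2P − 59 → P* = £60, Q* = 61.
With the tax collected from sellers, supply shifts: Qs = 2(P − 24.5) − 59.
Solving gives Q = 26 with consumers paying £67 and sellers receiving £42.5 (the £24.5 wedge).
The less price-elastic side of the market bears the larger share of a per-unit tax.

Consumers pay £67; sellers receive £42.5; quantity = 26.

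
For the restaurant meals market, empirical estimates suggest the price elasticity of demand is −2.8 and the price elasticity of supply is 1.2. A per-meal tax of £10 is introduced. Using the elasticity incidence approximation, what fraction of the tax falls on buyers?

Buyers' share ≈ 0.3.

Incidence ratio: buyers' share ≈ εs / (εs + |εd|) = 1.2 / (1.2 + 2.8) = 0.3.
Supply is the less elastic side, so buyers bear the smaller share.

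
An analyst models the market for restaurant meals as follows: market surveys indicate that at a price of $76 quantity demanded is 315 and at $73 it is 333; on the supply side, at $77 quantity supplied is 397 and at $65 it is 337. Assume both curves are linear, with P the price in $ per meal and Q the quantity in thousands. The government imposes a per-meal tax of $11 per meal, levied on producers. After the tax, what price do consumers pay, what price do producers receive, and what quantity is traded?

Consumers pay $74; producers receive $63; quantity = 327.

Demand slope: (333 − 315)/(73 − 76) = -6, so Qd = 771 − 6P.
Supply slope: (337 − 397)/(65 − 77) = 5, so Qs = 5P + 12.
Before the tax: set 771 − 6P = 5P + 12 → P* = $69, Q* = 357.
With the tax collected from producers, supply shifts: Qs = 5(P − 11) + 12.
New equilibrium: consumers pay $74, producers receive $63, Q = 327. (Wedge: Pb − Ps = 11.)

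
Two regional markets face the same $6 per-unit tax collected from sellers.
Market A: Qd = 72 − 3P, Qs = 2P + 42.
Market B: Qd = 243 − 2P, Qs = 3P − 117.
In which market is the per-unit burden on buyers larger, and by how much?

Market B, by $1.2.

Market A: pre-tax P* = $6, Q* = 54; post-tax Q = 46.8; per-unit burden on buyers = $2.4.
Market B: pre-tax P* = $72, Q* = 99; post-tax Q = 91.8; per-unit burden on buyers = $3.6.
Difference: $2.4 vs $3.6 → market B is larger by $1.2.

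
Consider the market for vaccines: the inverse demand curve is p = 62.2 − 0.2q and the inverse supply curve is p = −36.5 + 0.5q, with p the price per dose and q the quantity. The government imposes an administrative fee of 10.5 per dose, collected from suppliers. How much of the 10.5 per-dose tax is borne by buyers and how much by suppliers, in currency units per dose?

Buyers bear 3 per dose; suppliers bear 7.5 per dose.

Inverting to q(p) form: qd = 311 − 5p; qs = 2p + 73.
Without the tax, 311 − 5p = 2p + 73 gives 7p = 238, so p* = 34 and q* = 141.
With the tax collected from suppliers, supply shifts: qs = 2(p − 10.5) + 73.
Solving gives q = 126 with buyers paying 37 and suppliers receiving 26.5 (the 10.5 wedge).
Burden on buyers: 3; on suppliers: 7.5. (They sum to 10.5.)
The less price-elastic side of the market bears the larger share of a per-unit tax.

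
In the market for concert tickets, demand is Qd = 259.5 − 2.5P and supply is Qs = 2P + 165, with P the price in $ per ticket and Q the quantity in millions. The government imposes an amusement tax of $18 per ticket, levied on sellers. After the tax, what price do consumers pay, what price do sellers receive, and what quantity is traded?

Consumers pay $29; sellers receive $11; quantity = 187.

Before the tax: set 259.5 − 2.5P = 2P + 165 → P* = $21, Q* = 207.
With the tax collected from sellers, supply shifts: Qs = 2(P − 18) + 165.
New equilibrium: consumers pay $29, sellers receive $11, Q = 187. (Wedge: Pb − Ps = 18.)
The less price-elastic side of the market bears the larger share of a per-unit tax.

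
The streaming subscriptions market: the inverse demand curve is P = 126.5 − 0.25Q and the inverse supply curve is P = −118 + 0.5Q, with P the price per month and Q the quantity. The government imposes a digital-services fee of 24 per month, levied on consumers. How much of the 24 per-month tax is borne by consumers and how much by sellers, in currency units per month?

Rewrite in direct form: Qd = 506 − 4P and Qs = 2P + 236.
Without the tax, 506 − 4P = 2P + 236 gives 6P = 270, so P* = 45 and Q* = 326.
With the tax collected from consumers, demand (in seller-price terms) shifts: Qd = 506 − 4(P + 24).
Solving gives Q = 294 with consumers paying 53 and sellers receiving 29 (the 24 wedge).
Burden on consumers: 8; on sellers: 16. (They sum to 24.)

Consumers bear 8 per month; sellers bear 16 per month.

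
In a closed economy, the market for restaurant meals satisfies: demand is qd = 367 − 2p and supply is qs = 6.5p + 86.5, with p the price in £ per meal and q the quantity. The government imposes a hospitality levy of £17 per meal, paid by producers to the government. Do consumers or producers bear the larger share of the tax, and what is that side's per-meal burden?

Before the tax: set 367 − 2p = 6.5p + 86.5 → p* = £33, q* = 301.
With the tax collected from producers, supply shifts: qs = 6.5(p − 17) + 86.5.
Solving gives q = 275 with consumers paying £46 and producers receiving £29 (the £17 wedge).
Per-meal burden: consumers £13, producers £4.
Consumers take the larger share because demand is less price-elastic here (demand slope 2 vs supply slope 6.5).
The less price-elastic side of the market bears the larger share of a per-unit tax.

Consumers bear the larger share: £13 per meal.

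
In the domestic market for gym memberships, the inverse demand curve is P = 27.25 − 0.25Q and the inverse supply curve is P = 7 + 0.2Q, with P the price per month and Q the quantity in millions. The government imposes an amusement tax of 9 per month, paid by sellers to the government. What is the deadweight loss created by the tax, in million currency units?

Deadweight loss = 90 million.

Rewrite in direct form: Qd = 109 − 4P and Qs = 5P − 35.
Without the tax, 109 − 4P = 5P − 35 gives 9P = 144, so P* = 16 and Q* = 45.
With the tax collected from sellers, supply shifts: Qs = 5(P − 9) − 35.
New equilibrium: buyers pay 21, sellers receive 12, Q = 25. (Wedge: Pb − Ps = 9.)
Quantity falls by |ΔQ| = |45 − 25| = 20.
DWL = ½ · t · |ΔQ| = ½ · 9 · 20 = 90.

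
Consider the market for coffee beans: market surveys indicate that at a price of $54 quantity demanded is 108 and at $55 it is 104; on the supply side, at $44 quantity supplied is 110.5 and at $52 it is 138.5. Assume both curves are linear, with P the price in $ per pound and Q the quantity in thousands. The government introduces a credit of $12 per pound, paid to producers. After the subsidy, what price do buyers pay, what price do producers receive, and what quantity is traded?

Buyers pay $43.4; producers receive $55.4; quantity = 150.4.

Demand slope: (104 − 108)/(55 − 54) = -4, so Qd = 324 − 4P.
Supply slope: (138.5 − 110.5)/(52 − 44) = 3.5, so Qs = 3.5P − 43.5.
Before the subsidy: set 324 − 4P = 3.5P − 43.5 → P* = $49, Q* = 128.
With a per-unit subsidy paid to producers, each receives P + 12 per unit sold, so supply becomes Qs = 3.5(P + 12) − 43.5.
New equilibrium: buyers pay $43.4, producers receive $55.4, Q = 150.4. (Wedge: Pb − Ps = −12.)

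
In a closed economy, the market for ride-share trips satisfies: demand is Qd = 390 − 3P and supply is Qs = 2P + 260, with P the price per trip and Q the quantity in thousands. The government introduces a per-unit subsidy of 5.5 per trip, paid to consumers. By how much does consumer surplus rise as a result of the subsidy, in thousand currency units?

Consumer surplus rises by 693.66 thousand.

Without the subsidy, 390 − 3P = 2P + 260 gives 5P = 130, so P* = 26 and Q* = 312.
With a per-unit subsidy paid to consumers, each effectively pays P − 5.5, so demand becomes Qd = 390 − 3(P − 5.5).
Solving gives Q = 318.6 with consumers paying 23.8 and producers receiving 29.3 (the 5.5 wedge).
ΔCS is the trapezoid between Q = 318.6 and Q = 312 of height 2.2: ½ · (312 + 318.6) · 2.2 = 693.66.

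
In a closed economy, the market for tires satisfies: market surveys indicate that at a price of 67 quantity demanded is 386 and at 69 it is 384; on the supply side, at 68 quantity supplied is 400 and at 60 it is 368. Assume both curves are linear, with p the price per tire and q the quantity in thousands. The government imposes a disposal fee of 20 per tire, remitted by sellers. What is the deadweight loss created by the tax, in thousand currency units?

Deadweight loss = 160 thousand.

Demand slope: (384 − 386)/(69 − 67) = -1, so qd = 453 − p.
Supply slope: (368 − 400)/(60 − 68) = 4, so qs = 4p + 128.
Before the tax: set 453 − p = 4p + 128 → p* = 65, q* = 388.
With the tax collected from sellers, supply shifts: qs = 4(p − 20) + 128.
New equilibrium: buyers pay 81, sellers receive 61, q = 372. (Wedge: pb − ps = 20.)
Quantity falls by |ΔQ| = |388 − 372| = 16.
DWL = ½ · t · |ΔQ| = ½ · 20 · 16 = 160.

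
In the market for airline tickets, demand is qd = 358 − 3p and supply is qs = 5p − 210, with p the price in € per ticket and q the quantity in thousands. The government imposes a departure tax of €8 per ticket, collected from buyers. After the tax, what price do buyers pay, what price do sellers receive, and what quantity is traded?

Without the tax, 358 − 3p = 5p − 210 gives 8p = 568, so p* = €71 and q* = 145.
With the tax collected from buyers, demand (in seller-price terms) shifts: qd = 358 − 3(p + 8).
Solving gives q = 130 with buyers paying €76 and sellers receiving €68 (the €8 wedge).
The less price-elastic side of the market bears the larger share of a per-unit tax.

Buyers pay €76; sellers receive €68; quantity = 130.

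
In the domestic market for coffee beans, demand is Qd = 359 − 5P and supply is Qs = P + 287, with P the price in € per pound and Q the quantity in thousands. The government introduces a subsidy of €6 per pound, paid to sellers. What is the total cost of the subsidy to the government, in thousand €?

Government outlay = €1824 thousand.

Before the subsidy: set 359 − 5P = P + 287 → P* = €12, Q* = 299.
With a per-unit subsidy paid to sellers, each receives P + 6 per unit sold, so supply becomes Qs = (P + 6) + 287.
Solving gives Q = 304 with buyers paying €11 and sellers receiving €17 (the €6 wedge).
Outlay = t · Q = 6 · 304 = €1824.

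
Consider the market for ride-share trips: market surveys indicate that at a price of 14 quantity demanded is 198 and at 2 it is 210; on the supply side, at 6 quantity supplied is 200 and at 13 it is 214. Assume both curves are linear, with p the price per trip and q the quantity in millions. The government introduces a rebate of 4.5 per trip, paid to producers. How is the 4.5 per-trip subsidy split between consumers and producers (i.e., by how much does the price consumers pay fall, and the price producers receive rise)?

Demand slope: (210 − 198)/(2 − 14) = -1, so qd = 212 − p.
Supply slope: (214 − 200)/(13 − 6) = 2, so qs = 2p + 188.
Without the subsidy, 212 − p = 2p + 188 gives 3p = 24, so p* = 8 and q* = 204.
With a per-unit subsidy paid to producers, each receives p + 4.5 per unit sold, so supply becomes qs = 2(p + 4.5) + 188.
New equilibrium: consumers pay 5, producers receive 9.5, q = 207. (Wedge: pb − ps = −4.5.)
Gain to consumers: 3; to producers: 1.5. (They sum to 4.5.)

Consumers gain 3 per trip; producers gain 1.5 per trip.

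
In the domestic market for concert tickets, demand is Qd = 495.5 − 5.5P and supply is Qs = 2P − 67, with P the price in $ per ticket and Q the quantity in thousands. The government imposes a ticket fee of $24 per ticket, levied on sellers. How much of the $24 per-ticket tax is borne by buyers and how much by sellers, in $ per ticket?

Without the tax, 495.5 − 5.5P = 2P − 67 gives 7.5P = 562.5, so P* = $75 and Q* = 83.
With the tax collected from sellers, supply shifts: Qs = 2(P − 24) − 67.
Solving gives Q = 47.8 with buyers paying $81.4 and sellers receiving $57.4 (the $24 wedge).
Burden on buyers: $6.4; on sellers: $17.6. (They sum to $24.)
The less price-elastic side of the market bears the larger share of a per-unit tax.

Buyers bear $6.4 per ticket; sellers bear $17.6 per ticket.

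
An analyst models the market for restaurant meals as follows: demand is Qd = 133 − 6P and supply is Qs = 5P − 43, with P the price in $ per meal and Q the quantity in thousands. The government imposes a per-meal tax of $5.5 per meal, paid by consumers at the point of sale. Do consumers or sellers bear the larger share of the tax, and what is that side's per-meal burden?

Sellers bear the larger share: $3 per meal.

Without the tax, 133 − 6P = 5P − 43 gives 11P = 176, so P* = $16 and Q* = 37.
With the tax collected from consumers, demand (in seller-price terms) shifts: Qd = 133 − 6(P + 5.5).
Solving gives Q = 22 with consumers paying $18.5 and sellers receiving $13 (the $5.5 wedge).
Per-meal burden: consumers $2.5, sellers $3.
Sellers take the larger share because supply is less price-elastic here (demand slope 6 vs supply slope 5).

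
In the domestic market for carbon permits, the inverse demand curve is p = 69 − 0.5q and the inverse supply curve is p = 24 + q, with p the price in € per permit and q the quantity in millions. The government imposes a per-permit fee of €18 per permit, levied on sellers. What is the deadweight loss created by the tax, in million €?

Inverting to q(p) form: qd = 138 − 2p; qs = p − 24.
Before the tax: set 138 − 2p = p − 24 → p* = €54, q* = 30.
With the tax collected from sellers, supply shifts: qs = (p − 18) − 24.
Solving gives q = 18 with buyers paying €60 and sellers receiving €42 (the €18 wedge).
Quantity falls by |ΔQ| = |30 − 18| = 12.
DWL = ½ · t · |ΔQ| = ½ · 18 · 12 = €108.

Deadweight loss = €108 million.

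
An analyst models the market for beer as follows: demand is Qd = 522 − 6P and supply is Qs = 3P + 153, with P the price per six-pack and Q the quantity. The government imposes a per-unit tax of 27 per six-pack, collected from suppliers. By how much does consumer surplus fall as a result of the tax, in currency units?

Before the tax: set 522 − 6P = 3P + 153 → P* = 41, Q* = 276.
With the tax collected from suppliers, supply shifts: Qs = 3(P − 27) + 153.
New equilibrium: consumers pay 50, suppliers receive 23, Q = 222. (Wedge: Pb − Ps = 27.)
ΔCS is the trapezoid between Q = 222 and Q = 276 of height 9: ½ · (276 + 222) · 9 = 2241.

Consumer surplus falls by 2241.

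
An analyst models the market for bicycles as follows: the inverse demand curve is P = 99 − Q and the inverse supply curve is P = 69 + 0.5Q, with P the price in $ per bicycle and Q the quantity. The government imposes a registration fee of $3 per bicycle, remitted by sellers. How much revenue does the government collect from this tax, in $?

Inverting to Q(P) form: Qd = 99 − P; Qs = 2P − 138.
Before the tax: set 99 − P = 2P − 138 → P* = $79, Q* = 20.
With the tax collected from sellers, supply shifts: Qs = 2(P − 3) − 138.
New equilibrium: buyers pay $81, sellers receive $78, Q = 18. (Wedge: Pb − Ps = 3.)
Revenue = t · Q = 3 · 18 = $54.

Tax revenue = $54.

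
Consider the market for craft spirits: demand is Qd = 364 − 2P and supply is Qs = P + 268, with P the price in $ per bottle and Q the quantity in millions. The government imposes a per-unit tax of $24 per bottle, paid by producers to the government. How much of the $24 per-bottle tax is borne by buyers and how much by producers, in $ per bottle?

Before the tax: set 364 − 2P = P + 268 → P* = $32, Q* = 300.
With the tax collected from producers, supply shifts: Qs = (P − 24) + 268.
Solving gives Q = 284 with buyers paying $40 and producers receiving $16 (the $24 wedge).
Burden on buyers: $8; on producers: $16. (They sum to $24.)
The less price-elastic side of the market bears the larger share of a per-unit tax.

Buyers bear $8 per bottle; producers bear $16 per bottle.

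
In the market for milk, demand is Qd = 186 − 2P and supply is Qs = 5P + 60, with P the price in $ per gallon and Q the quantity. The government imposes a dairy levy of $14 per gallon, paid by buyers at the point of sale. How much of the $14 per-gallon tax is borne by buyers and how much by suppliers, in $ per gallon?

Before the tax: set 186 − 2P = 5P + 60 → P* = $18, Q* = 150.
With the tax collected from buyers, demand (in seller-price terms) shifts: Qd = 186 − 2(P + 14).
Solving gives Q = 130 with buyers paying $28 and suppliers receiving $14 (the $14 wedge).
Burden on buyers: $10; on suppliers: $4. (They sum to $14.)
The less price-elastic side of the market bears the larger share of a per-unit tax.

Buyers bear $10 per gallon; suppliers bear $4 per gallon.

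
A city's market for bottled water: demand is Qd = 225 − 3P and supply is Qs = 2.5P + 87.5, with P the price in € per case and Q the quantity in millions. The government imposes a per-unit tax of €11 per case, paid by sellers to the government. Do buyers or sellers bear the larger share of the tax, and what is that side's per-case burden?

Without the tax, 225 − 3P = 2.5P + 87.5 gives 5.5P = 137.5, so P* = €25 and Q* = 150.
With the tax collected from sellers, supply shifts: Qs = 2.5(P − 11) + 87.5.
Solving gives Q = 135 with buyers paying €30 and sellers receiving €19 (the €11 wedge).
Per-case burden: buyers €5, sellers €6.
Sellers take the larger share because supply is less price-elastic here (demand slope 3 vs supply slope 2.5).

Sellers bear the larger share: €6 per case.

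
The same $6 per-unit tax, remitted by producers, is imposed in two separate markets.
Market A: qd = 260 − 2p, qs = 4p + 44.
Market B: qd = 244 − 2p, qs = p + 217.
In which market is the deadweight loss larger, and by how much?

Market A, by $12.

Market A: pre-tax p* = $36, q* = 188; post-tax q = 180; deadweight loss = $24.
Market B: pre-tax p* = $9, q* = 226; post-tax q = 222; deadweight loss = $12.
Difference: $24 vs $12 → market A is larger by $12.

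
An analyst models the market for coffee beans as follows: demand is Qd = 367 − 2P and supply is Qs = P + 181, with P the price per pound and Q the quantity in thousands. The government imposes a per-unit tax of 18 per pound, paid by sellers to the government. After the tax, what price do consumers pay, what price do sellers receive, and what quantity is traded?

Before the tax: set 367 − 2P = P + 181 → P* = 62, Q* = 243.
With the tax collected from sellers, supply shifts: Qs = (P − 18) + 181.
New equilibrium: consumers pay 68, sellers receive 50, Q = 231. (Wedge: Pb − Ps = 18.)
The less price-elastic side of the market bears the larger share of a per-unit tax.

Consumers pay 68; sellers receive 50; quantity = 231.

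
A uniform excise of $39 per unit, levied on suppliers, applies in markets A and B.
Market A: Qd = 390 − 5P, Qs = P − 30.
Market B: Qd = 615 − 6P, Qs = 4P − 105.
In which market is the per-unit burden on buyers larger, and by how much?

Market B, by $9.1.

Market A: pre-tax P* = $70, Q* = 40; post-tax Q = 7.5; per-unit burden on buyers = $6.5.
Market B: pre-tax P* = $72, Q* = 183; post-tax Q = 89.4; per-unit burden on buyers = $15.6.
Difference: $6.5 vs $15.6 → market B is larger by $9.1.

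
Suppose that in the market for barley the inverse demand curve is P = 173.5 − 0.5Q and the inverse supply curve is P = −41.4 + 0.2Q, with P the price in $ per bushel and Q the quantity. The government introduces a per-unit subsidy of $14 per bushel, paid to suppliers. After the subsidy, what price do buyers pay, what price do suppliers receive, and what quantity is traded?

Rewrite in direct form: Qd = 347 − 2P and Qs = 5P + 207.
Before the subsidy: set 347 − 2P = 5P + 207 → P* = $20, Q* = 307.
With a per-unit subsidy paid to suppliers, each receives P + 14 per unit sold, so supply becomes Qs = 5(P + 14) + 207.
New equilibrium: buyers pay $10, suppliers receive $24, Q = 327. (Wedge: Pb − Ps = −14.)

Buyers pay $10; suppliers receive $24; quantity = 327.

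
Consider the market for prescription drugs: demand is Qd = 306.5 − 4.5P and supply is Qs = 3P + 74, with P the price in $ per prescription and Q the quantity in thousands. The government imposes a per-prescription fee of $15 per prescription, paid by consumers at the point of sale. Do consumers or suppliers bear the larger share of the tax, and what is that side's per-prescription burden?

Before the tax: set 306.5 − 4.5P = 3P + 74 → P* = $31, Q* = 167.
With the tax collected from consumers, demand (in seller-price terms) shifts: Qd = 306.5 − 4.5(P + 15).
New equilibrium: consumers pay $37, suppliers receive $22, Q = 140. (Wedge: Pb − Ps = 15.)
Per-prescription burden: consumers $6, suppliers $9.
Suppliers take the larger share because supply is less price-elastic here (demand slope 4.5 vs supply slope 3).
The less price-elastic side of the market bears the larger share of a per-unit tax.

Suppliers bear the larger share: $9 per prescription.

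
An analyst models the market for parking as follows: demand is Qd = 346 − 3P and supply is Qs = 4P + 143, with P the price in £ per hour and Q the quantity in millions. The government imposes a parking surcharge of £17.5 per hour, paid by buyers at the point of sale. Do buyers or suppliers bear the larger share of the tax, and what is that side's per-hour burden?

Buyers bear the larger share: £10 per hour.

Without the tax, 346 − 3P = 4P + 143 gives 7P = 203, so P* = £29 and Q* = 259.
With the tax collected from buyers, demand (in seller-price terms) shifts: Qd = 346 − 3(P + 17.5).
New equilibrium: buyers pay £39, suppliers receive £21.5, Q = 229. (Wedge: Pb − Ps = 17.5.)
Per-hour burden: buyers £10, suppliers £7.5.
Buyers take the larger share because demand is less price-elastic here (demand slope 3 vs supply slope 4).
The less price-elastic side of the market bears the larger share of a per-unit tax.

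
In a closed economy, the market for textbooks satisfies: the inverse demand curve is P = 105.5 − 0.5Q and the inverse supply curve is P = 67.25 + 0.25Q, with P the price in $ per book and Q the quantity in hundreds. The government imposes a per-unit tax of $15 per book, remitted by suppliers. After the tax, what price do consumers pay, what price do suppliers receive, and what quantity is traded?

Rewrite in direct form: Qd = 211 − 2P and Qs = 4P − 269.
Without the tax, 211 − 2P = 4P − 269 gives 6P = 480, so P* = $80 and Q* = 51.
With the tax collected from suppliers, supply shifts: Qs = 4(P − 15) − 269.
Solving gives Q = 31 with consumers paying $90 and suppliers receiving $75 (the $15 wedge).

Consumers pay $90; suppliers receive $75; quantity = 31.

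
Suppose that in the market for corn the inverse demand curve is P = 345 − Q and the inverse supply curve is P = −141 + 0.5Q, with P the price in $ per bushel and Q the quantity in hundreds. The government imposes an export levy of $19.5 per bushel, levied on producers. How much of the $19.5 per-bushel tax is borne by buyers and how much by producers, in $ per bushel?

Buyers bear $13 per bushel; producers bear $6.5 per bushel.

Rewrite in direct form: Qd = 345 − P and Qs = 2P + 282.
Before the tax: set 345 − P = 2P + 282 → P* = $21, Q* = 324.
With the tax collected from producers, supply shifts: Qs = 2(P − 19.5) + 282.
New equilibrium: buyers pay $34, producers receive $14.5, Q = 311. (Wedge: Pb − Ps = 19.5.)
Burden on buyers: $13; on producers: $6.5. (They sum to $19.5.)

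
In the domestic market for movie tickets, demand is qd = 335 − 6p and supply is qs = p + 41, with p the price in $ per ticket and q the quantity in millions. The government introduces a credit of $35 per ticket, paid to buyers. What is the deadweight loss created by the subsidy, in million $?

Without the subsidy, 335 − 6p = p + 41 gives 7p = 294, so p* = $42 and q* = 83.
With a per-unit subsidy paid to buyers, each effectively pays p − 35, so demand becomes qd = 335 − 6(p − 35).
Solving gives q = 113 with buyers paying $37 and producers receiving $72 (the $35 wedge).
Quantity rises by |ΔQ| = |83 − 113| = 30.
DWL = ½ · t · |ΔQ| = ½ · 35 · 30 = $525.

Deadweight loss = $525 million.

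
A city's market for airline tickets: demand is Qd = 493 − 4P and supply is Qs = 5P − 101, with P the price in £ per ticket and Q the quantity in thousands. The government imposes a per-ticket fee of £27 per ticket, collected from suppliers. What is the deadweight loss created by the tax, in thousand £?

Deadweight loss = £810 thousand.

Without the tax, 493 − 4P = 5P − 101 gives 9P = 594, so P* = £66 and Q* = 229.
With the tax collected from suppliers, supply shifts: Qs = 5(P − 27) − 101.
Solving gives Q = 169 with buyers paying £81 and suppliers receiving £54 (the £27 wedge).
Quantity falls by |ΔQ| = |229 − 169| = 60.
DWL = ½ · t · |ΔQ| = ½ · 27 · 60 = £810.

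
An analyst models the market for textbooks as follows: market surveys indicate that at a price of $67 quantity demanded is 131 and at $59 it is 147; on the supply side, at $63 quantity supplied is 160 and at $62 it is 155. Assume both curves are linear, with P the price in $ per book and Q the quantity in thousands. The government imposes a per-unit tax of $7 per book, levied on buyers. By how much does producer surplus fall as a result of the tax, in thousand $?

Producer surplus falls by $280 thousand.

Demand slope: (147 − 131)/(59 − 67) = -2, so Qd = 265 − 2P.
Supply slope: (155 − 160)/(62 − 63) = 5, so Qs = 5P − 155.
Before the tax: set 265 − 2P = 5P − 155 → P* = $60, Q* = 145.
With the tax collected from buyers, demand (in seller-price terms) shifts: Qd = 265 − 2(P + 7).
Solving gives Q = 135 with buyers paying $65 and suppliers receiving $58 (the $7 wedge).
ΔPS is the trapezoid between Q = 135 and Q = 145 of height $2: ½ · (145 + 135) · 2 = $280.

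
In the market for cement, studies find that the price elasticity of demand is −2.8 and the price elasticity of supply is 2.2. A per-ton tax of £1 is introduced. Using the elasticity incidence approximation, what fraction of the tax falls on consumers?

Incidence ratio: consumers' share ≈ εs / (εs + |εd|) = 2.2 / (2.2 + 2.8) = 0.44.
Supply is the less elastic side, so consumers bear the smaller share.

Consumers' share ≈ 0.44.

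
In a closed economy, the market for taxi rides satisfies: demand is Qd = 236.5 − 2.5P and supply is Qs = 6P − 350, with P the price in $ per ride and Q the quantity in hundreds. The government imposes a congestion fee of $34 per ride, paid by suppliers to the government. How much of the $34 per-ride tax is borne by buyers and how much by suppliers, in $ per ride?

Buyers bear $24 per ride; suppliers bear $10 per ride.

Without the tax, 236.5 − 2.5P = 6P − 350 gives 8.5P = 586.5, so P* = $69 and Q* = 64.
With the tax collected from suppliers, supply shifts: Qs = 6(P − 34) − 350.
Solving gives Q = 4 with buyers paying $93 and suppliers receiving $59 (the $34 wedge).
Burden on buyers: $24; on suppliers: $10. (They sum to $34.)
The less price-elastic side of the market bears the larger share of a per-unit tax.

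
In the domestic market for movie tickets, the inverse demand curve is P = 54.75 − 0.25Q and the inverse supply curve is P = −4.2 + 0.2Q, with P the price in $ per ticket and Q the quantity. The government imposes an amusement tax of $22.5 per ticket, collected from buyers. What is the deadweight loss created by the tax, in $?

Deadweight loss = $562.5.

Rewrite in direct form: Qd = 219 − 4P and Qs = 5P + 21.
Without the tax, 219 − 4P = 5P + 21 gives 9P = 198, so P* = $22 and Q* = 131.
With the tax collected from buyers, demand (in seller-price terms) shifts: Qd = 219 − 4(P + 22.5).
New equilibrium: buyers pay $34.5, producers receive $12, Q = 81. (Wedge: Pb − Ps = 22.5.)
Quantity falls by |ΔQ| = |131 − 81| = 50.
DWL = ½ · t · |ΔQ| = ½ · 22.5 · 50 = $562.5.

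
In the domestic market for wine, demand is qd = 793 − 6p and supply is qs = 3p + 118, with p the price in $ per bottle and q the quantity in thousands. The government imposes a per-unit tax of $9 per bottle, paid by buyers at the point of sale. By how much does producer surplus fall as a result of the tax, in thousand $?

Producer surplus falls by $2004 thousand.

Before the tax: set 793 − 6p = 3p + 118 → p* = $75, q* = 343.
With the tax collected from buyers, demand (in seller-price terms) shifts: qd = 793 − 6(p + 9).
New equilibrium: buyers pay $78, suppliers receive $69, q = 325. (Wedge: pb − ps = 9.)
ΔPS is the trapezoid between Q = 325 and Q = 343 of height $6: ½ · (343 + 325) · 6 = $2004.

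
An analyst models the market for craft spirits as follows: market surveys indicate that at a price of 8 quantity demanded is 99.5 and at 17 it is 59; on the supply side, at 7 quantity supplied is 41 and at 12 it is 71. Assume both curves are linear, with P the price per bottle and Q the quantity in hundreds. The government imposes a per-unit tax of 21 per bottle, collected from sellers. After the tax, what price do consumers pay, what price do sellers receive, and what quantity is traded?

Consumers pay 25; sellers receive 4; quantity = 23.

Demand slope: (59 − 99.5)/(17 − 8) = -4.5, so Qd = 135.5 − 4.5P.
Supply slope: (71 − 41)/(12 − 7) = 6, so Qs = 6P − 1.
Before the tax: set 135.5 − 4.5P = 6P − 1 → P* = 13, Q* = 77.
With the tax collected from sellers, supply shifts: Qs = 6(P − 21) − 1.
New equilibrium: consumers pay 25, sellers receive 4, Q = 23. (Wedge: Pb − Ps = 21.)
The less price-elastic side of the market bears the larger share of a per-unit tax.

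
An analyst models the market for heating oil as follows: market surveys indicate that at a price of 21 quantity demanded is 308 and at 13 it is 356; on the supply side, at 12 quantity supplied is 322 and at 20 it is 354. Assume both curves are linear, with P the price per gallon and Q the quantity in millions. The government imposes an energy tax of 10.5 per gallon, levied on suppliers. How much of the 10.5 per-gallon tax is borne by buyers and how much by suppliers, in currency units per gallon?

Buyers bear 4.2 per gallon; suppliers bear 6.3 per gallon.

Demand slope: (356 − 308)/(13 − 21) = -6, so Qd = 434 − 6P.
Supply slope: (354 − 322)/(20 − 12) = 4, so Qs = 4P + 274.
Without the tax, 434 − 6P = 4P + 274 gives 10P = 160, so P* = 16 and Q* = 338.
With the tax collected from suppliers, supply shifts: Qs = 4(P − 10.5) + 274.
Solving gives Q = 312.8 with buyers paying 20.2 and suppliers receiving 9.7 (the 10.5 wedge).
Burden on buyers: 4.2; on suppliers: 6.3. (They sum to 10.5.)
The less price-elastic side of the market bears the larger share of a per-unit tax.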